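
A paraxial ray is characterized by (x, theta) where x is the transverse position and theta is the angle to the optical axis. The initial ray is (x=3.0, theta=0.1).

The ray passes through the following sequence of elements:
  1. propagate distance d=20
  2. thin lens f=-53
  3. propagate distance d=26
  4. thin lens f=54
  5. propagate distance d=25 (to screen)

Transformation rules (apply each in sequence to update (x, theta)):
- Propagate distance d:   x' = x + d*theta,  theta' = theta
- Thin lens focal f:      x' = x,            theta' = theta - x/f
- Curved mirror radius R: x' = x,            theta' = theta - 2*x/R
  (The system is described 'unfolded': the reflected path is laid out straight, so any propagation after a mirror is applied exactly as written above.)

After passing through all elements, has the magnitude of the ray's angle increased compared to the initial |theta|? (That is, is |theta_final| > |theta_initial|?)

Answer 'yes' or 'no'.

Initial: x=3.0000 theta=0.1000
After 1 (propagate distance d=20): x=5.0000 theta=0.1000
After 2 (thin lens f=-53): x=5.0000 theta=103/530 (≈0.1943)
After 3 (propagate distance d=26): x=2664/265 (≈10.0528) theta=103/530 (≈0.1943)
After 4 (thin lens f=54): x=2664/265 (≈10.0528) theta=13/1590 (≈0.0082)
After 5 (propagate distance d=25 (to screen)): x=16309/1590 (≈10.2572) theta=13/1590 (≈0.0082)
|theta_initial|=0.1000 |theta_final|=13/1590 (≈0.0082) -> not increased

Answer: no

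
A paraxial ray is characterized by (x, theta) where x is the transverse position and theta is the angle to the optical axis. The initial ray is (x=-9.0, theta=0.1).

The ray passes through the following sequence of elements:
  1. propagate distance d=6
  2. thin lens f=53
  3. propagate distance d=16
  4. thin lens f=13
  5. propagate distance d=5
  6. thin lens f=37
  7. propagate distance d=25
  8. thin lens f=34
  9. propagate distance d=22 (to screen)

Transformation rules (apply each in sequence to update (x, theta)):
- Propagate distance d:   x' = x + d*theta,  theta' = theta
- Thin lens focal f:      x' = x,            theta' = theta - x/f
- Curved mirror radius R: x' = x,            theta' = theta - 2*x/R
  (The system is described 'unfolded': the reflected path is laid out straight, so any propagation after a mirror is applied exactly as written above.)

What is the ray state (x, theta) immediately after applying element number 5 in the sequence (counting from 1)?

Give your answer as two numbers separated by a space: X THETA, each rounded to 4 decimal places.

Answer: -1.3316 0.5865

Derivation:
Initial: x=-9.0000 theta=0.1000
After 1 (propagate distance d=6): x=-8.4000 theta=0.1000
After 2 (thin lens f=53): x=-8.4000 theta=137/530 (≈0.2585)
After 3 (propagate distance d=16): x=-226/53 (≈-4.2642) theta=137/530 (≈0.2585)
After 4 (thin lens f=13): x=-226/53 (≈-4.2642) theta=4041/6890 (≈0.5865)
After 5 (propagate distance d=5): x=-1835/1378 (≈-1.3316) theta=4041/6890 (≈0.5865)
Rounded to 4 decimal places: x = -1.3316, theta = 0.5865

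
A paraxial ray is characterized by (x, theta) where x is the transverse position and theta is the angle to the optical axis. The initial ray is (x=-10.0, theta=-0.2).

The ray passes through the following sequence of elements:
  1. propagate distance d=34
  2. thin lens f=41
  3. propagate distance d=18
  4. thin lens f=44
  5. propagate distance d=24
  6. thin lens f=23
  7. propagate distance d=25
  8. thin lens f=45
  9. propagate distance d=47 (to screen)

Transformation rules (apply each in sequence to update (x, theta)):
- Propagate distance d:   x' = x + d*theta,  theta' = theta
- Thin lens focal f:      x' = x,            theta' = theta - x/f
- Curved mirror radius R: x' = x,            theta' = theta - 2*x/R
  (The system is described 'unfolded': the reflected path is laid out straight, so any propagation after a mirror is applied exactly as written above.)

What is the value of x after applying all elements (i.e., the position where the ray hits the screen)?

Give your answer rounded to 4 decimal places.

Answer: 25.0162

Derivation:
Initial: x=-10.0000 theta=-0.2000
After 1 (propagate distance d=34): x=-16.8000 theta=-0.2000
After 2 (thin lens f=41): x=-16.8000 theta=43/205 (≈0.2098)
After 3 (propagate distance d=18): x=-534/41 (≈-13.0244) theta=43/205 (≈0.2098)
After 4 (thin lens f=44): x=-534/41 (≈-13.0244) theta=2281/4510 (≈0.5058)
After 5 (propagate distance d=24): x=-1998/2255 (≈-0.8860) theta=2281/4510 (≈0.5058)
After 6 (thin lens f=23): x=-1998/2255 (≈-0.8860) theta=56459/103730 (≈0.5443)
After 7 (propagate distance d=25): x=1319567/103730 (≈12.7212) theta=56459/103730 (≈0.5443)
After 8 (thin lens f=45): x=1319567/103730 (≈12.7212) theta=55504/212175 (≈0.2616)
After 9 (propagate distance d=47 (to screen)): x=116771651/4667850 (≈25.0162) theta=55504/212175 (≈0.2616)
Rounded to 4 decimal places: x = 25.0162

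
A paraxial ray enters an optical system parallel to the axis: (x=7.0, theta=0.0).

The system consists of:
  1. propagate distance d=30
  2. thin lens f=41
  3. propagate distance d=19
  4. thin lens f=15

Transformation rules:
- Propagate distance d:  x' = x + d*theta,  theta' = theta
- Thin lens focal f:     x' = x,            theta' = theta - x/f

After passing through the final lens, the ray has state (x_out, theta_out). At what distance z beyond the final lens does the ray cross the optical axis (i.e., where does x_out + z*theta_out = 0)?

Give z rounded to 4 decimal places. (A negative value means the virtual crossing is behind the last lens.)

Initial: x=7.0000 theta=0.0000
After 1 (propagate distance d=30): x=7.0000 theta=0.0000
After 2 (thin lens f=41): x=7.0000 theta=-7/41 (≈-0.1707)
After 3 (propagate distance d=19): x=154/41 (≈3.7561) theta=-7/41 (≈-0.1707)
After 4 (thin lens f=15): x=154/41 (≈3.7561) theta=-259/615 (≈-0.4211)
z_focus = -x_out/theta_out = -(154/41)/(-259/615) = 330/37 ≈ 8.9189
Rounded to 4 decimal places: z = 8.9189

Answer: 8.9189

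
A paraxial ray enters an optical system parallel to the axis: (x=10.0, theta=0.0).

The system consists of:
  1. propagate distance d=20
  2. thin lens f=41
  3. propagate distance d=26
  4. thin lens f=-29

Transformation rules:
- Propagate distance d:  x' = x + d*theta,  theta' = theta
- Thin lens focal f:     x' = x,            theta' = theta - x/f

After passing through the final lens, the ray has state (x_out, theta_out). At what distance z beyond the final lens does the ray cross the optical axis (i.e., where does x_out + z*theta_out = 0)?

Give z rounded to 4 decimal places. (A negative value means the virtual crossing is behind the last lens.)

Answer: 31.0714

Derivation:
Initial: x=10.0000 theta=0.0000
After 1 (propagate distance d=20): x=10.0000 theta=0.0000
After 2 (thin lens f=41): x=10.0000 theta=-10/41 (≈-0.2439)
After 3 (propagate distance d=26): x=150/41 (≈3.6585) theta=-10/41 (≈-0.2439)
After 4 (thin lens f=-29): x=150/41 (≈3.6585) theta=-140/1189 (≈-0.1177)
z_focus = -x_out/theta_out = -(150/41)/(-140/1189) = 435/14 ≈ 31.0714
Rounded to 4 decimal places: z = 31.0714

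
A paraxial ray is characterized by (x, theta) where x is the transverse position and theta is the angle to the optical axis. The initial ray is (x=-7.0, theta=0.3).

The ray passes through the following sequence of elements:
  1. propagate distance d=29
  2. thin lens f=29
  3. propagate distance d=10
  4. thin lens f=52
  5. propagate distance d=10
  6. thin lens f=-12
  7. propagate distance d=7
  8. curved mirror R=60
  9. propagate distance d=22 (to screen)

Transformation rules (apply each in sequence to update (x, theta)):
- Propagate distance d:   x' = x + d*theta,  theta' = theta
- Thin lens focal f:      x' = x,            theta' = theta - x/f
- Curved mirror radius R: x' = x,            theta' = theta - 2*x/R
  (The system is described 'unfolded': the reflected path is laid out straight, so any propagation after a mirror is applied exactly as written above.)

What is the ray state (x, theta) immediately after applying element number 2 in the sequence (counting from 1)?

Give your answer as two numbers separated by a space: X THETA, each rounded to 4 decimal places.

Initial: x=-7.0000 theta=0.3000
After 1 (propagate distance d=29): x=1.7000 theta=0.3000
After 2 (thin lens f=29): x=1.7000 theta=7/29 (≈0.2414)
Rounded to 4 decimal places: x = 1.7000, theta = 0.2414

Answer: 1.7000 0.2414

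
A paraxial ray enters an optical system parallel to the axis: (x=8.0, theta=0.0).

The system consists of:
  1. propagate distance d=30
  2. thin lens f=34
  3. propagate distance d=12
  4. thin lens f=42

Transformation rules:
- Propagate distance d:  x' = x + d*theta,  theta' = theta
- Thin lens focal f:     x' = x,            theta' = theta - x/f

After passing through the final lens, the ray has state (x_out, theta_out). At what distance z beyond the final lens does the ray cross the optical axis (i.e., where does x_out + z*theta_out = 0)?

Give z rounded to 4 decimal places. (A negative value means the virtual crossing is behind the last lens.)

Answer: 14.4375

Derivation:
Initial: x=8.0000 theta=0.0000
After 1 (propagate distance d=30): x=8.0000 theta=0.0000
After 2 (thin lens f=34): x=8.0000 theta=-4/17 (≈-0.2353)
After 3 (propagate distance d=12): x=88/17 (≈5.1765) theta=-4/17 (≈-0.2353)
After 4 (thin lens f=42): x=88/17 (≈5.1765) theta=-128/357 (≈-0.3585)
z_focus = -x_out/theta_out = -(88/17)/(-128/357) = 14.4375
Rounded to 4 decimal places: z = 14.4375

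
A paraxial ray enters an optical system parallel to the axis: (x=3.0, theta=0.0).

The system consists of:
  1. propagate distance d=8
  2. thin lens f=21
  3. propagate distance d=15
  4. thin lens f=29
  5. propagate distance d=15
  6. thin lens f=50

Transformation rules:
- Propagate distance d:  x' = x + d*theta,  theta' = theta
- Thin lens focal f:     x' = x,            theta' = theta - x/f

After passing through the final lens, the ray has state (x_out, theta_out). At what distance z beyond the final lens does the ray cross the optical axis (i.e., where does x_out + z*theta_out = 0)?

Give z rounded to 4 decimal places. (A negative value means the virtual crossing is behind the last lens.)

Answer: -12.5447

Derivation:
Initial: x=3.0000 theta=0.0000
After 1 (propagate distance d=8): x=3.0000 theta=0.0000
After 2 (thin lens f=21): x=3.0000 theta=-1/7 (≈-0.1429)
After 3 (propagate distance d=15): x=6/7 (≈0.8571) theta=-1/7 (≈-0.1429)
After 4 (thin lens f=29): x=6/7 (≈0.8571) theta=-5/29 (≈-0.1724)
After 5 (propagate distance d=15): x=-351/203 (≈-1.7291) theta=-5/29 (≈-0.1724)
After 6 (thin lens f=50): x=-351/203 (≈-1.7291) theta=-1399/10150 (≈-0.1378)
z_focus = -x_out/theta_out = -(-351/203)/(-1399/10150) = -17550/1399 ≈ -12.5447
Rounded to 4 decimal places: z = -12.5447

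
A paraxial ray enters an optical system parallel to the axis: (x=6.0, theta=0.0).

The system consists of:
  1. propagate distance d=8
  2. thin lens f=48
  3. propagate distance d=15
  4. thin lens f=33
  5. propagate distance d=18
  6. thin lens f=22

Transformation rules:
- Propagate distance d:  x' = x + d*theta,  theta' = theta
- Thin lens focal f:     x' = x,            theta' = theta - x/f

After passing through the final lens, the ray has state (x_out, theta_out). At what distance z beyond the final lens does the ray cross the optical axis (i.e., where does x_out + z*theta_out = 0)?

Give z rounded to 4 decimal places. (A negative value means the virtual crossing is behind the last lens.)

Answer: -1.6098

Derivation:
Initial: x=6.0000 theta=0.0000
After 1 (propagate distance d=8): x=6.0000 theta=0.0000
After 2 (thin lens f=48): x=6.0000 theta=-0.1250
After 3 (propagate distance d=15): x=4.1250 theta=-0.1250
After 4 (thin lens f=33): x=4.1250 theta=-0.2500
After 5 (propagate distance d=18): x=-0.3750 theta=-0.2500
After 6 (thin lens f=22): x=-0.3750 theta=-41/176 (≈-0.2330)
z_focus = -x_out/theta_out = -(-0.3750)/(-41/176) = -66/41 ≈ -1.6098
Rounded to 4 decimal places: z = -1.6098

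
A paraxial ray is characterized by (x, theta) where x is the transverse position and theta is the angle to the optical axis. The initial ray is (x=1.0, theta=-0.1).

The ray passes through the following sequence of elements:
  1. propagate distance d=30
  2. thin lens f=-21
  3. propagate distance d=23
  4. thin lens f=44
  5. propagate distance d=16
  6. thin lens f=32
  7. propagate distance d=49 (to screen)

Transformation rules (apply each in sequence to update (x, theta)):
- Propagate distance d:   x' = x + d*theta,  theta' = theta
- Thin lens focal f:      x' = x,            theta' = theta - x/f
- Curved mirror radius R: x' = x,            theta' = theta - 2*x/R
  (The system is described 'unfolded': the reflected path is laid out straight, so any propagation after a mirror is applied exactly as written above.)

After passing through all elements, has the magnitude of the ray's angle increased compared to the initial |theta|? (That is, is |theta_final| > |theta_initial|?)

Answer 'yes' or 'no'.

Answer: yes

Derivation:
Initial: x=1.0000 theta=-0.1000
After 1 (propagate distance d=30): x=-2.0000 theta=-0.1000
After 2 (thin lens f=-21): x=-2.0000 theta=-41/210 (≈-0.1952)
After 3 (propagate distance d=23): x=-1363/210 (≈-6.4905) theta=-41/210 (≈-0.1952)
After 4 (thin lens f=44): x=-1363/210 (≈-6.4905) theta=-21/440 (≈-0.0477)
After 5 (propagate distance d=16): x=-16757/2310 (≈-7.2541) theta=-21/440 (≈-0.0477)
After 6 (thin lens f=32): x=-16757/2310 (≈-7.2541) theta=13229/73920 (≈0.1790)
After 7 (propagate distance d=49 (to screen)): x=111997/73920 (≈1.5151) theta=13229/73920 (≈0.1790)
|theta_initial|=0.1000 |theta_final|=13229/73920 (≈0.1790) -> increased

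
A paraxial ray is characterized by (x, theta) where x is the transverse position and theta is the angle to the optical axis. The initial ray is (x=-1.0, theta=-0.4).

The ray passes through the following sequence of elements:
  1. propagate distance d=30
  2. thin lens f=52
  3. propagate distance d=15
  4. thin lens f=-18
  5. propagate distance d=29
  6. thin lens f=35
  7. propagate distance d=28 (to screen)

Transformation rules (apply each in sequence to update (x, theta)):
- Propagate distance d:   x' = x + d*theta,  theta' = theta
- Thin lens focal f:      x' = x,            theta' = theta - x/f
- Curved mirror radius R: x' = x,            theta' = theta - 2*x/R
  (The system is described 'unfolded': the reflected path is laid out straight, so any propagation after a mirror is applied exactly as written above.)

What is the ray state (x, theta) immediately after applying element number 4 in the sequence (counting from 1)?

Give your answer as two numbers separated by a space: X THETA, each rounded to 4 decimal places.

Answer: -15.2500 -0.9972

Derivation:
Initial: x=-1.0000 theta=-0.4000
After 1 (propagate distance d=30): x=-13.0000 theta=-0.4000
After 2 (thin lens f=52): x=-13.0000 theta=-0.1500
After 3 (propagate distance d=15): x=-15.2500 theta=-0.1500
After 4 (thin lens f=-18): x=-15.2500 theta=-359/360 (≈-0.9972)
Rounded to 4 decimal places: x = -15.2500, theta = -0.9972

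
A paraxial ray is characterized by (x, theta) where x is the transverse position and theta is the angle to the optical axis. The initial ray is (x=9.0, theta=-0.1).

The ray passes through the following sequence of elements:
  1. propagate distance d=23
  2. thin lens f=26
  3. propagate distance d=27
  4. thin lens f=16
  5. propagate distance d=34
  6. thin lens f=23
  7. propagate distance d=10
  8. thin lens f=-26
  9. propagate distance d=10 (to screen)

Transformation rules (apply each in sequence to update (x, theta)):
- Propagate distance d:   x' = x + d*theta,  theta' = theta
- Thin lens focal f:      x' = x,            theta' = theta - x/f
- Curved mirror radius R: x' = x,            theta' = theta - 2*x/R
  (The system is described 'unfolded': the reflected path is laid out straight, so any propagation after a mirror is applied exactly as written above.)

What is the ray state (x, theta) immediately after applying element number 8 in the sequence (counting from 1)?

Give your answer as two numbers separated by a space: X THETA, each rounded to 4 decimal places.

Initial: x=9.0000 theta=-0.1000
After 1 (propagate distance d=23): x=6.7000 theta=-0.1000
After 2 (thin lens f=26): x=6.7000 theta=-93/260 (≈-0.3577)
After 3 (propagate distance d=27): x=-769/260 (≈-2.9577) theta=-93/260 (≈-0.3577)
After 4 (thin lens f=16): x=-769/260 (≈-2.9577) theta=-719/4160 (≈-0.1728)
After 5 (propagate distance d=34): x=-3675/416 (≈-8.8341) theta=-719/4160 (≈-0.1728)
After 6 (thin lens f=23): x=-3675/416 (≈-8.8341) theta=20213/95680 (≈0.2113)
After 7 (propagate distance d=10): x=-8039/1196 (≈-6.7216) theta=20213/95680 (≈0.2113)
After 8 (thin lens f=-26): x=-8039/1196 (≈-6.7216) theta=-58791/1243840 (≈-0.0473)
Rounded to 4 decimal places: x = -6.7216, theta = -0.0473

Answer: -6.7216 -0.0473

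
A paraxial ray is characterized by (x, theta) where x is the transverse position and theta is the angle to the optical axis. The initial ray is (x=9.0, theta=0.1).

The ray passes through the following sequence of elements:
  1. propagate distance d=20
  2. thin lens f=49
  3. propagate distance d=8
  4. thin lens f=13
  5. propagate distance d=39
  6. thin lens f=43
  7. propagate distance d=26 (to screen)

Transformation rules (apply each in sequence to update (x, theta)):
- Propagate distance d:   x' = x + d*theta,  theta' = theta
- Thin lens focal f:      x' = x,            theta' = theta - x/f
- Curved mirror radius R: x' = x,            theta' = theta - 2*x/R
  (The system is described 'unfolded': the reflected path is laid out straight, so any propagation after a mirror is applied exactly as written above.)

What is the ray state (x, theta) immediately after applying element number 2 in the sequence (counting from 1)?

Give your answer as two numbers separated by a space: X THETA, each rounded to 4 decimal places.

Answer: 11.0000 -0.1245

Derivation:
Initial: x=9.0000 theta=0.1000
After 1 (propagate distance d=20): x=11.0000 theta=0.1000
After 2 (thin lens f=49): x=11.0000 theta=-61/490 (≈-0.1245)
Rounded to 4 decimal places: x = 11.0000, theta = -0.1245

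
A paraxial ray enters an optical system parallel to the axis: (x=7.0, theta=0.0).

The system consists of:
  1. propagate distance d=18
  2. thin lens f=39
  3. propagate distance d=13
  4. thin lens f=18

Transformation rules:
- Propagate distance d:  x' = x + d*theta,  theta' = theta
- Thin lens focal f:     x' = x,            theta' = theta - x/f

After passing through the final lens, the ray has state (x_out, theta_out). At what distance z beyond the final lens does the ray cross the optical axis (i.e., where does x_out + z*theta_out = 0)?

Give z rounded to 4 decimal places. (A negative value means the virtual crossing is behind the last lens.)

Answer: 10.6364

Derivation:
Initial: x=7.0000 theta=0.0000
After 1 (propagate distance d=18): x=7.0000 theta=0.0000
After 2 (thin lens f=39): x=7.0000 theta=-7/39 (≈-0.1795)
After 3 (propagate distance d=13): x=14/3 (≈4.6667) theta=-7/39 (≈-0.1795)
After 4 (thin lens f=18): x=14/3 (≈4.6667) theta=-154/351 (≈-0.4387)
z_focus = -x_out/theta_out = -(14/3)/(-154/351) = 117/11 ≈ 10.6364
Rounded to 4 decimal places: z = 10.6364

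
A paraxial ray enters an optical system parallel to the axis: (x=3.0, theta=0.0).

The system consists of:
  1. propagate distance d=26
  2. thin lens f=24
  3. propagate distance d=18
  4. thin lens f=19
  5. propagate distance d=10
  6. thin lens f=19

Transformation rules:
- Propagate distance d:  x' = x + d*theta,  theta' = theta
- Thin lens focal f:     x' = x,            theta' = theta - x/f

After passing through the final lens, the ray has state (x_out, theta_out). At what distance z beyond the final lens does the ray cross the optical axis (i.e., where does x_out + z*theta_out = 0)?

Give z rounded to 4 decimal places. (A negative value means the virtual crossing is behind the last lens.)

Initial: x=3.0000 theta=0.0000
After 1 (propagate distance d=26): x=3.0000 theta=0.0000
After 2 (thin lens f=24): x=3.0000 theta=-0.1250
After 3 (propagate distance d=18): x=0.7500 theta=-0.1250
After 4 (thin lens f=19): x=0.7500 theta=-25/152 (≈-0.1645)
After 5 (propagate distance d=10): x=-17/19 (≈-0.8947) theta=-25/152 (≈-0.1645)
After 6 (thin lens f=19): x=-17/19 (≈-0.8947) theta=-339/2888 (≈-0.1174)
z_focus = -x_out/theta_out = -(-17/19)/(-339/2888) = -2584/339 ≈ -7.6224
Rounded to 4 decimal places: z = -7.6224

Answer: -7.6224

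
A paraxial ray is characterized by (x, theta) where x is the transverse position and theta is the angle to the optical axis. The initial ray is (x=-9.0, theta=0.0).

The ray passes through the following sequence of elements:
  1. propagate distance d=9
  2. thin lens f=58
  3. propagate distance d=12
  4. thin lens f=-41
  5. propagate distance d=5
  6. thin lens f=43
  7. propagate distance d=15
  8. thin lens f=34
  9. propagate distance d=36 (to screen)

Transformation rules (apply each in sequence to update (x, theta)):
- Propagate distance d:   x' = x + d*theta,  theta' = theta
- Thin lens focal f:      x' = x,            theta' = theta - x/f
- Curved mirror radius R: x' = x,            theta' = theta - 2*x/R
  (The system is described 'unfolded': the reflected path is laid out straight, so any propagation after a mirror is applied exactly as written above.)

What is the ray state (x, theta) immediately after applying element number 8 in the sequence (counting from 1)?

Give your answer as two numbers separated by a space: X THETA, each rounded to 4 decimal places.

Answer: -4.9934 0.2961

Derivation:
Initial: x=-9.0000 theta=0.0000
After 1 (propagate distance d=9): x=-9.0000 theta=0.0000
After 2 (thin lens f=58): x=-9.0000 theta=9/58 (≈0.1552)
After 3 (propagate distance d=12): x=-207/29 (≈-7.1379) theta=9/58 (≈0.1552)
After 4 (thin lens f=-41): x=-207/29 (≈-7.1379) theta=-45/2378 (≈-0.0189)
After 5 (propagate distance d=5): x=-17199/2378 (≈-7.2325) theta=-45/2378 (≈-0.0189)
After 6 (thin lens f=43): x=-17199/2378 (≈-7.2325) theta=7632/51127 (≈0.1493)
After 7 (propagate distance d=15): x=-510597/102254 (≈-4.9934) theta=7632/51127 (≈0.1493)
After 8 (thin lens f=34): x=-510597/102254 (≈-4.9934) theta=1029573/3476636 (≈0.2961)
Rounded to 4 decimal places: x = -4.9934, theta = 0.2961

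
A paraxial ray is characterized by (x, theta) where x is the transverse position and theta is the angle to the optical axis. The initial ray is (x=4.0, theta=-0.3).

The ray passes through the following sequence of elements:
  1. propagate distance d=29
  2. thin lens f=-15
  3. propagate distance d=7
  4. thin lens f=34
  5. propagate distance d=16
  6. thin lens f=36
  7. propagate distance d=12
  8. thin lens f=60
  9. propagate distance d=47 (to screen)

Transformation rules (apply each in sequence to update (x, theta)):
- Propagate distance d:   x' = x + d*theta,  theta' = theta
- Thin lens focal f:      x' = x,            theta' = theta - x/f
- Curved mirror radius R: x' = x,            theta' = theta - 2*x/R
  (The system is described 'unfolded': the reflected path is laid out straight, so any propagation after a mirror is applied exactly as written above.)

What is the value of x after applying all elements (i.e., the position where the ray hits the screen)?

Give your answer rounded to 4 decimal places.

Initial: x=4.0000 theta=-0.3000
After 1 (propagate distance d=29): x=-4.7000 theta=-0.3000
After 2 (thin lens f=-15): x=-4.7000 theta=-46/75 (≈-0.6133)
After 3 (propagate distance d=7): x=-1349/150 (≈-8.9933) theta=-46/75 (≈-0.6133)
After 4 (thin lens f=34): x=-1349/150 (≈-8.9933) theta=-593/1700 (≈-0.3488)
After 5 (propagate distance d=16): x=-7433/510 (≈-14.5745) theta=-593/1700 (≈-0.3488)
After 6 (thin lens f=36): x=-7433/510 (≈-14.5745) theta=5143/91800 (≈0.0560)
After 7 (propagate distance d=12): x=-3128/225 (≈-13.9022) theta=5143/91800 (≈0.0560)
After 8 (thin lens f=60): x=-3128/225 (≈-13.9022) theta=132067/459000 (≈0.2877)
After 9 (propagate distance d=47 (to screen)): x=-173971/459000 (≈-0.3790) theta=132067/459000 (≈0.2877)
Rounded to 4 decimal places: x = -0.3790

Answer: -0.3790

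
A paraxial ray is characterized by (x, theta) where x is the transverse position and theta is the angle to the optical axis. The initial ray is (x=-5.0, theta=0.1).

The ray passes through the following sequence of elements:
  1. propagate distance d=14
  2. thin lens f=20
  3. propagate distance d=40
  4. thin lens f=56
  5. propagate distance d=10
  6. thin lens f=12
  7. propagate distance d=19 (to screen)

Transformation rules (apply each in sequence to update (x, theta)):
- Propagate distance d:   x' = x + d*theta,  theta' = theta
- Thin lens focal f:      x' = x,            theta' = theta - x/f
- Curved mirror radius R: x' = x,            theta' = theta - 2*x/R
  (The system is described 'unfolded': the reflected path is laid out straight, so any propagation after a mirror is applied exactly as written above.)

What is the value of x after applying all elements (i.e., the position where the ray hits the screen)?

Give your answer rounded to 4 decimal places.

Answer: -2.5336

Derivation:
Initial: x=-5.0000 theta=0.1000
After 1 (propagate distance d=14): x=-3.6000 theta=0.1000
After 2 (thin lens f=20): x=-3.6000 theta=0.2800
After 3 (propagate distance d=40): x=7.6000 theta=0.2800
After 4 (thin lens f=56): x=7.6000 theta=101/700 (≈0.1443)
After 5 (propagate distance d=10): x=633/70 (≈9.0429) theta=101/700 (≈0.1443)
After 6 (thin lens f=12): x=633/70 (≈9.0429) theta=-853/1400 (≈-0.6093)
After 7 (propagate distance d=19 (to screen)): x=-3547/1400 (≈-2.5336) theta=-853/1400 (≈-0.6093)
Rounded to 4 decimal places: x = -2.5336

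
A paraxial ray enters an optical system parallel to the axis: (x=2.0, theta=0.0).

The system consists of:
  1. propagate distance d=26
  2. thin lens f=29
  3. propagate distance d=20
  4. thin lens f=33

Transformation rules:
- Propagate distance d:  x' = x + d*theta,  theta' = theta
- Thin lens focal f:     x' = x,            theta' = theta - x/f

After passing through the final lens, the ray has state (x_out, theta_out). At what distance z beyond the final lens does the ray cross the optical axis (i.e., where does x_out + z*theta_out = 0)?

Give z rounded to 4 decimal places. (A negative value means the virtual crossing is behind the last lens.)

Answer: 7.0714

Derivation:
Initial: x=2.0000 theta=0.0000
After 1 (propagate distance d=26): x=2.0000 theta=0.0000
After 2 (thin lens f=29): x=2.0000 theta=-2/29 (≈-0.0690)
After 3 (propagate distance d=20): x=18/29 (≈0.6207) theta=-2/29 (≈-0.0690)
After 4 (thin lens f=33): x=18/29 (≈0.6207) theta=-28/319 (≈-0.0878)
z_focus = -x_out/theta_out = -(18/29)/(-28/319) = 99/14 ≈ 7.0714
Rounded to 4 decimal places: z = 7.0714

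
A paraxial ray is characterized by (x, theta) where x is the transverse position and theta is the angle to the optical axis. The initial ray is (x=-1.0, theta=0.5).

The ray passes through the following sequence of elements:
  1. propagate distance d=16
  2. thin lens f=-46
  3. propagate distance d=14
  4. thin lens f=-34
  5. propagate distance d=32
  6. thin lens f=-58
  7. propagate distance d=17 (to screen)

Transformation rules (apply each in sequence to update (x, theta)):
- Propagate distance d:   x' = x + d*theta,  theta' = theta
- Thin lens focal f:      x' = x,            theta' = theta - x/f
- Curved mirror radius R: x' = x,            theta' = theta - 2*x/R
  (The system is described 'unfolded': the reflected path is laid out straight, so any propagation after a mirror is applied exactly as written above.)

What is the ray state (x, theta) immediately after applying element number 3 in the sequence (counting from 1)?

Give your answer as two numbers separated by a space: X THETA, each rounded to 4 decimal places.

Initial: x=-1.0000 theta=0.5000
After 1 (propagate distance d=16): x=7.0000 theta=0.5000
After 2 (thin lens f=-46): x=7.0000 theta=15/23 (≈0.6522)
After 3 (propagate distance d=14): x=371/23 (≈16.1304) theta=15/23 (≈0.6522)
Rounded to 4 decimal places: x = 16.1304, theta = 0.6522

Answer: 16.1304 0.6522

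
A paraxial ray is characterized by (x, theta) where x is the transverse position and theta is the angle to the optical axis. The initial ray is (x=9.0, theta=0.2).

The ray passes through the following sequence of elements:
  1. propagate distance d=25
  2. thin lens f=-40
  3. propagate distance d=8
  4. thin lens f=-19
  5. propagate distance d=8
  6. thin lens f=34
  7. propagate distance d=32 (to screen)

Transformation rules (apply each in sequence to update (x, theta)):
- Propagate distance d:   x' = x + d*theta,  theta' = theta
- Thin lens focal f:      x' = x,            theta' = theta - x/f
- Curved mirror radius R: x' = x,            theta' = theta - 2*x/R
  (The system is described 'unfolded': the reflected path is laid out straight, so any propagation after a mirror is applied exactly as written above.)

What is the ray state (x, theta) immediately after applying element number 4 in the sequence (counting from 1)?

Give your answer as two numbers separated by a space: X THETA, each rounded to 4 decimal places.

Answer: 18.4000 1.5184

Derivation:
Initial: x=9.0000 theta=0.2000
After 1 (propagate distance d=25): x=14.0000 theta=0.2000
After 2 (thin lens f=-40): x=14.0000 theta=0.5500
After 3 (propagate distance d=8): x=18.4000 theta=0.5500
After 4 (thin lens f=-19): x=18.4000 theta=577/380 (≈1.5184)
Rounded to 4 decimal places: x = 18.4000, theta = 1.5184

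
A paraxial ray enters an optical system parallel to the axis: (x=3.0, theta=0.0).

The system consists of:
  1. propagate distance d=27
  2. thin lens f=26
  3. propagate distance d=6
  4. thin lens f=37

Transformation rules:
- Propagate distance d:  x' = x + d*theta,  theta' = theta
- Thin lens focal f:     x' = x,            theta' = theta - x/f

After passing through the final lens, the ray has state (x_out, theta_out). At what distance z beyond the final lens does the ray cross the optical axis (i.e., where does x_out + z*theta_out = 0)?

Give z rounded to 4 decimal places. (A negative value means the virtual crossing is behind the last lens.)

Answer: 12.9825

Derivation:
Initial: x=3.0000 theta=0.0000
After 1 (propagate distance d=27): x=3.0000 theta=0.0000
After 2 (thin lens f=26): x=3.0000 theta=-3/26 (≈-0.1154)
After 3 (propagate distance d=6): x=30/13 (≈2.3077) theta=-3/26 (≈-0.1154)
After 4 (thin lens f=37): x=30/13 (≈2.3077) theta=-171/962 (≈-0.1778)
z_focus = -x_out/theta_out = -(30/13)/(-171/962) = 740/57 ≈ 12.9825
Rounded to 4 decimal places: z = 12.9825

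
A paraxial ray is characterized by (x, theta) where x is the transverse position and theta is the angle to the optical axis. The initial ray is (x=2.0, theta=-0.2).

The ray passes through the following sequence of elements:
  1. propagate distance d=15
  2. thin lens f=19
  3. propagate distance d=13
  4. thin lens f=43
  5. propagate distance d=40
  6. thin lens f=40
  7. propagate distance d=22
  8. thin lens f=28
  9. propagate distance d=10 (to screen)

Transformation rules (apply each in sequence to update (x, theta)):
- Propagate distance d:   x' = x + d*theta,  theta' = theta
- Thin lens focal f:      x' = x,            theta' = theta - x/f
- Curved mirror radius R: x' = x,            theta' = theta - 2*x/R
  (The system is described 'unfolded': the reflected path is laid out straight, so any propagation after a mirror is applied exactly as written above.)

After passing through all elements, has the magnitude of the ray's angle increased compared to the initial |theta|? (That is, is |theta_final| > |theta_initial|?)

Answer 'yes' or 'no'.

Initial: x=2.0000 theta=-0.2000
After 1 (propagate distance d=15): x=-1.0000 theta=-0.2000
After 2 (thin lens f=19): x=-1.0000 theta=-14/95 (≈-0.1474)
After 3 (propagate distance d=13): x=-277/95 (≈-2.9158) theta=-14/95 (≈-0.1474)
After 4 (thin lens f=43): x=-277/95 (≈-2.9158) theta=-65/817 (≈-0.0796)
After 5 (propagate distance d=40): x=-24911/4085 (≈-6.0982) theta=-65/817 (≈-0.0796)
After 6 (thin lens f=40): x=-24911/4085 (≈-6.0982) theta=277/3800 (≈0.0729)
After 7 (propagate distance d=22): x=-367199/81700 (≈-4.4945) theta=277/3800 (≈0.0729)
After 8 (thin lens f=28): x=-367199/81700 (≈-4.4945) theta=76279/326800 (≈0.2334)
After 9 (propagate distance d=10 (to screen)): x=-353003/163400 (≈-2.1604) theta=76279/326800 (≈0.2334)
|theta_initial|=0.2000 |theta_final|=76279/326800 (≈0.2334) -> increased

Answer: yes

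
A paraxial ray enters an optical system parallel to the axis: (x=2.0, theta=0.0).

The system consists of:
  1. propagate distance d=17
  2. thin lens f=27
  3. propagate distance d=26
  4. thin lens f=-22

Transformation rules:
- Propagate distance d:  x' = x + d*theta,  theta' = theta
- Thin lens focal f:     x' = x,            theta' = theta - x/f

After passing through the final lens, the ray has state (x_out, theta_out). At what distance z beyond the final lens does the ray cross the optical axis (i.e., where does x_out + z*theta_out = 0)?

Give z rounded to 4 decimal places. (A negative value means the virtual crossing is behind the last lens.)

Initial: x=2.0000 theta=0.0000
After 1 (propagate distance d=17): x=2.0000 theta=0.0000
After 2 (thin lens f=27): x=2.0000 theta=-2/27 (≈-0.0741)
After 3 (propagate distance d=26): x=2/27 (≈0.0741) theta=-2/27 (≈-0.0741)
After 4 (thin lens f=-22): x=2/27 (≈0.0741) theta=-7/99 (≈-0.0707)
z_focus = -x_out/theta_out = -(2/27)/(-7/99) = 22/21 ≈ 1.0476
Rounded to 4 decimal places: z = 1.0476

Answer: 1.0476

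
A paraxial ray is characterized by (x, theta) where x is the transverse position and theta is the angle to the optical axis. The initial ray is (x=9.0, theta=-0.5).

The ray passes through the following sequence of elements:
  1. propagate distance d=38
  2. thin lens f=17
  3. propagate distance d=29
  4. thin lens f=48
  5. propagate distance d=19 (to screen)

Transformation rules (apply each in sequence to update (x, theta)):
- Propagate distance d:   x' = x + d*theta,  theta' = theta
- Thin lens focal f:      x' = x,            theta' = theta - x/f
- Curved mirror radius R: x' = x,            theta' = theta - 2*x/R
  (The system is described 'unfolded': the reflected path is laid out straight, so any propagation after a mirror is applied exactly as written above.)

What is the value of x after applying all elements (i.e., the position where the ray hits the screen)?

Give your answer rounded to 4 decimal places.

Answer: -2.8192

Derivation:
Initial: x=9.0000 theta=-0.5000
After 1 (propagate distance d=38): x=-10.0000 theta=-0.5000
After 2 (thin lens f=17): x=-10.0000 theta=3/34 (≈0.0882)
After 3 (propagate distance d=29): x=-253/34 (≈-7.4412) theta=3/34 (≈0.0882)
After 4 (thin lens f=48): x=-253/34 (≈-7.4412) theta=397/1632 (≈0.2433)
After 5 (propagate distance d=19 (to screen)): x=-4601/1632 (≈-2.8192) theta=397/1632 (≈0.2433)
Rounded to 4 decimal places: x = -2.8192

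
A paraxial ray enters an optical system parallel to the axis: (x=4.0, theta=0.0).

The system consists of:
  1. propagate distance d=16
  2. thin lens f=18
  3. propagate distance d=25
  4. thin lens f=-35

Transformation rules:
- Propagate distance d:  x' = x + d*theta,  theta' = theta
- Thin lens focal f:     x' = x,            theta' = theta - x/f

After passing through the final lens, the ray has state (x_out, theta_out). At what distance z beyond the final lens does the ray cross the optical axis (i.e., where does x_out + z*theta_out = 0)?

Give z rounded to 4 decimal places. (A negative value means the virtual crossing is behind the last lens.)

Initial: x=4.0000 theta=0.0000
After 1 (propagate distance d=16): x=4.0000 theta=0.0000
After 2 (thin lens f=18): x=4.0000 theta=-2/9 (≈-0.2222)
After 3 (propagate distance d=25): x=-14/9 (≈-1.5556) theta=-2/9 (≈-0.2222)
After 4 (thin lens f=-35): x=-14/9 (≈-1.5556) theta=-4/15 (≈-0.2667)
z_focus = -x_out/theta_out = -(-14/9)/(-4/15) = -35/6 ≈ -5.8333
Rounded to 4 decimal places: z = -5.8333

Answer: -5.8333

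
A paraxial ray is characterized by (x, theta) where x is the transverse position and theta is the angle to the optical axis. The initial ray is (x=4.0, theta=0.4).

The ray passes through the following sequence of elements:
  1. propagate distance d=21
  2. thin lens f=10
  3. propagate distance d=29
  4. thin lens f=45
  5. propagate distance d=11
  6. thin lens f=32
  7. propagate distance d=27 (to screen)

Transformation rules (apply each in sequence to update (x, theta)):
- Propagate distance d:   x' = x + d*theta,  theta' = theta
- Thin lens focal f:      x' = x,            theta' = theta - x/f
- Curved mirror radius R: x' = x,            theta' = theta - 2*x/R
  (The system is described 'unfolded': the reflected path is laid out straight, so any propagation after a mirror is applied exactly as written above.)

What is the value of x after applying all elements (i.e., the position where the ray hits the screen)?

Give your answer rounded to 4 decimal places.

Initial: x=4.0000 theta=0.4000
After 1 (propagate distance d=21): x=12.4000 theta=0.4000
After 2 (thin lens f=10): x=12.4000 theta=-0.8400
After 3 (propagate distance d=29): x=-11.9600 theta=-0.8400
After 4 (thin lens f=45): x=-11.9600 theta=-646/1125 (≈-0.5742)
After 5 (propagate distance d=11): x=-20561/1125 (≈-18.2764) theta=-646/1125 (≈-0.5742)
After 6 (thin lens f=32): x=-20561/1125 (≈-18.2764) theta=-37/12000 (≈-0.0031)
After 7 (propagate distance d=27 (to screen)): x=-660949/36000 (≈-18.3597) theta=-37/12000 (≈-0.0031)
Rounded to 4 decimal places: x = -18.3597

Answer: -18.3597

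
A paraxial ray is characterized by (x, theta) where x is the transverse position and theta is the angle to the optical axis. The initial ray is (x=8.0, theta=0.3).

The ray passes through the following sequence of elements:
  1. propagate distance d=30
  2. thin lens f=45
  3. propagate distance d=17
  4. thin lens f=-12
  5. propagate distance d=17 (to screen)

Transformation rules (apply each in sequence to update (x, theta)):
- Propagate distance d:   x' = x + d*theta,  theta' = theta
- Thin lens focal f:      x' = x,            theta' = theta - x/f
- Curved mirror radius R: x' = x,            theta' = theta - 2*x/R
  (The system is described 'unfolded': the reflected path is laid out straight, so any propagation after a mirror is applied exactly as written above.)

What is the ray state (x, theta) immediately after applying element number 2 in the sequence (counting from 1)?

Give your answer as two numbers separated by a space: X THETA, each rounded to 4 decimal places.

Answer: 17.0000 -0.0778

Derivation:
Initial: x=8.0000 theta=0.3000
After 1 (propagate distance d=30): x=17.0000 theta=0.3000
After 2 (thin lens f=45): x=17.0000 theta=-7/90 (≈-0.0778)
Rounded to 4 decimal places: x = 17.0000, theta = -0.0778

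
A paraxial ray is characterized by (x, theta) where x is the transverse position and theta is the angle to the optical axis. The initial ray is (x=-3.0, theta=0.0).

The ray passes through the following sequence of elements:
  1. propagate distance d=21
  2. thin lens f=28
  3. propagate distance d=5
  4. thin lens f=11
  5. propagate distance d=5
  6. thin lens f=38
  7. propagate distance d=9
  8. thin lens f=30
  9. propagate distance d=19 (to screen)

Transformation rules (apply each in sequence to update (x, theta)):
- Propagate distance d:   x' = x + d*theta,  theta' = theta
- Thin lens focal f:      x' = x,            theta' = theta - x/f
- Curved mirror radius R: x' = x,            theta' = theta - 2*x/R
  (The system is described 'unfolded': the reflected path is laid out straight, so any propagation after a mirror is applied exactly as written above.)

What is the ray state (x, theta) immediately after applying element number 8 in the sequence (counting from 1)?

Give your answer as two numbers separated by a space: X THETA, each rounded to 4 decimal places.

Answer: 2.3636 0.2737

Derivation:
Initial: x=-3.0000 theta=0.0000
After 1 (propagate distance d=21): x=-3.0000 theta=0.0000
After 2 (thin lens f=28): x=-3.0000 theta=3/28 (≈0.1071)
After 3 (propagate distance d=5): x=-69/28 (≈-2.4643) theta=3/28 (≈0.1071)
After 4 (thin lens f=11): x=-69/28 (≈-2.4643) theta=51/154 (≈0.3312)
After 5 (propagate distance d=5): x=-249/308 (≈-0.8084) theta=51/154 (≈0.3312)
After 6 (thin lens f=38): x=-249/308 (≈-0.8084) theta=375/1064 (≈0.3524)
After 7 (propagate distance d=9): x=27663/11704 (≈2.3636) theta=375/1064 (≈0.3524)
After 8 (thin lens f=30): x=27663/11704 (≈2.3636) theta=32029/117040 (≈0.2737)
Rounded to 4 decimal places: x = 2.3636, theta = 0.2737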